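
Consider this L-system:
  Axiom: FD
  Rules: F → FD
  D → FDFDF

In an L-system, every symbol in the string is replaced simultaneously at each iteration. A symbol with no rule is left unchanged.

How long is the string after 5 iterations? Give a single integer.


Step 0: length = 2
Step 1: length = 7
Step 2: length = 23
Step 3: length = 76
Step 4: length = 251
Step 5: length = 829

Answer: 829


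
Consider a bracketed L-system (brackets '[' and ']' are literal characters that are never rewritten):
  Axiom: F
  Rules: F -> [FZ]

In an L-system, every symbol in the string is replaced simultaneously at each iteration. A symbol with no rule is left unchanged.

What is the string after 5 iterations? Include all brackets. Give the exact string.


Answer: [[[[[FZ]Z]Z]Z]Z]

Derivation:
Step 0: F
Step 1: [FZ]
Step 2: [[FZ]Z]
Step 3: [[[FZ]Z]Z]
Step 4: [[[[FZ]Z]Z]Z]
Step 5: [[[[[FZ]Z]Z]Z]Z]


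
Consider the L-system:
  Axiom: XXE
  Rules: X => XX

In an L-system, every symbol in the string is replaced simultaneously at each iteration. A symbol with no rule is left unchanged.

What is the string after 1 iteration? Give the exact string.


Step 0: XXE
Step 1: XXXXE

Answer: XXXXE


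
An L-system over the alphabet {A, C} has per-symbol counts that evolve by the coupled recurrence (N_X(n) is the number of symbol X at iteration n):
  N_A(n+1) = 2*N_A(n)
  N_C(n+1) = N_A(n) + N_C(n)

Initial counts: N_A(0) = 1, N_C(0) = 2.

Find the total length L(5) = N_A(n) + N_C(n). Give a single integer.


Answer: 65

Derivation:
Step 0: N_A=1, N_C=2, L=3
Step 1: N_A=2, N_C=3, L=5
Step 2: N_A=4, N_C=5, L=9
Step 3: N_A=8, N_C=9, L=17
Step 4: N_A=16, N_C=17, L=33
Step 5: N_A=32, N_C=33, L=65


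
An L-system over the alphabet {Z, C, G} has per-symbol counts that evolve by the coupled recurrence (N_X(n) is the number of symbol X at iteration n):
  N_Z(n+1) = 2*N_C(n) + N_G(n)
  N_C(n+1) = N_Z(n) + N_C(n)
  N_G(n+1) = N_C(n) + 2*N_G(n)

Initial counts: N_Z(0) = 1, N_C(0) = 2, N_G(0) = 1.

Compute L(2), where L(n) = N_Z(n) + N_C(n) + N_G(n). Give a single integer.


Step 0: N_Z=1, N_C=2, N_G=1, L=4
Step 1: N_Z=5, N_C=3, N_G=4, L=12
Step 2: N_Z=10, N_C=8, N_G=11, L=29

Answer: 29


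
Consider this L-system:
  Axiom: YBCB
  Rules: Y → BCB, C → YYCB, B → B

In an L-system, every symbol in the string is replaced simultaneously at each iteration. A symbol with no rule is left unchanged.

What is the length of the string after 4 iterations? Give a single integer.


Step 0: length = 4
Step 1: length = 9
Step 2: length = 19
Step 3: length = 39
Step 4: length = 79

Answer: 79


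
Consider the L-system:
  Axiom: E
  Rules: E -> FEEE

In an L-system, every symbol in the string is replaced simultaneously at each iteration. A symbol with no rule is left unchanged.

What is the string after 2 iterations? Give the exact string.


Answer: FFEEEFEEEFEEE

Derivation:
Step 0: E
Step 1: FEEE
Step 2: FFEEEFEEEFEEE


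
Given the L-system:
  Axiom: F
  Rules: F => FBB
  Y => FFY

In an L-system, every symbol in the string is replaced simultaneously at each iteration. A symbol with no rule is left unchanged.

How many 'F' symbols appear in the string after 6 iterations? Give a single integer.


Step 0: F  (1 'F')
Step 1: FBB  (1 'F')
Step 2: FBBBB  (1 'F')
Step 3: FBBBBBB  (1 'F')
Step 4: FBBBBBBBB  (1 'F')
Step 5: FBBBBBBBBBB  (1 'F')
Step 6: FBBBBBBBBBBBB  (1 'F')

Answer: 1


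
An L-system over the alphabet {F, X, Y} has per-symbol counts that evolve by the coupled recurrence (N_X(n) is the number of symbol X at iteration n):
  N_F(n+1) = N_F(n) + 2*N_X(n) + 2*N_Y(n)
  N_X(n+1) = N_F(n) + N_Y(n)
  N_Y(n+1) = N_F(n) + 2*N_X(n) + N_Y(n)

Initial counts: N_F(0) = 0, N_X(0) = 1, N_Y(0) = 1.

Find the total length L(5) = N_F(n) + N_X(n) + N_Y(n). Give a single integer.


Answer: 1268

Derivation:
Step 0: N_F=0, N_X=1, N_Y=1, L=2
Step 1: N_F=4, N_X=1, N_Y=3, L=8
Step 2: N_F=12, N_X=7, N_Y=9, L=28
Step 3: N_F=44, N_X=21, N_Y=35, L=100
Step 4: N_F=156, N_X=79, N_Y=121, L=356
Step 5: N_F=556, N_X=277, N_Y=435, L=1268


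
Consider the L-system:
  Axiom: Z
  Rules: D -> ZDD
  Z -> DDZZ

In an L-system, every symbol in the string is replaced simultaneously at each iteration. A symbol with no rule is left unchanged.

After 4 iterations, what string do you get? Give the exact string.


Answer: ZDDZDDDDZZDDZZDDZZZDDZDDDDZZZDDZDDZDDZDDDDZZDDZZDDZZZDDZDDDDZZZDDZDDDDZZZDDZDDDDZZZDDZDDZDDZDDDDZZDDZZZDDZDDDDZZDDZZDDZZZDDZDDDDZZZDDZDDZDDZDDDDZZDDZZZDDZDDDDZZDDZZ

Derivation:
Step 0: Z
Step 1: DDZZ
Step 2: ZDDZDDDDZZDDZZ
Step 3: DDZZZDDZDDDDZZZDDZDDZDDZDDDDZZDDZZZDDZDDDDZZDDZZ
Step 4: ZDDZDDDDZZDDZZDDZZZDDZDDDDZZZDDZDDZDDZDDDDZZDDZZDDZZZDDZDDDDZZZDDZDDDDZZZDDZDDDDZZZDDZDDZDDZDDDDZZDDZZZDDZDDDDZZDDZZDDZZZDDZDDDDZZZDDZDDZDDZDDDDZZDDZZZDDZDDDDZZDDZZ


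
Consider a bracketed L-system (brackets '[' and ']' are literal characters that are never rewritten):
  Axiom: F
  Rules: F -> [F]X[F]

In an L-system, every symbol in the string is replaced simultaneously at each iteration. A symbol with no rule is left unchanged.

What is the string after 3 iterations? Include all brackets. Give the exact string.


Answer: [[[F]X[F]]X[[F]X[F]]]X[[[F]X[F]]X[[F]X[F]]]

Derivation:
Step 0: F
Step 1: [F]X[F]
Step 2: [[F]X[F]]X[[F]X[F]]
Step 3: [[[F]X[F]]X[[F]X[F]]]X[[[F]X[F]]X[[F]X[F]]]


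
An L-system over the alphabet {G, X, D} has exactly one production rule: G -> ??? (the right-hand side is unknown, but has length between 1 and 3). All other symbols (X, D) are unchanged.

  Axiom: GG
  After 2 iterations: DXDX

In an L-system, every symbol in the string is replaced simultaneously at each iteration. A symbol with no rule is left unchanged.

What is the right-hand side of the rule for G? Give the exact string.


Trying G -> DX:
  Step 0: GG
  Step 1: DXDX
  Step 2: DXDX
Matches the given result.

Answer: DX


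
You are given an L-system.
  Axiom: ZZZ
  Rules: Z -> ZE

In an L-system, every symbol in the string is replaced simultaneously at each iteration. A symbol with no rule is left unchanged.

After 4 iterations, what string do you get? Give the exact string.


Answer: ZEEEEZEEEEZEEEE

Derivation:
Step 0: ZZZ
Step 1: ZEZEZE
Step 2: ZEEZEEZEE
Step 3: ZEEEZEEEZEEE
Step 4: ZEEEEZEEEEZEEEE


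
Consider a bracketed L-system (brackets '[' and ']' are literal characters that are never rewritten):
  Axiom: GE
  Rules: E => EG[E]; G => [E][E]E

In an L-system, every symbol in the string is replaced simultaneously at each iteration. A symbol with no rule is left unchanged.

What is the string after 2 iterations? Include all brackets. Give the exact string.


Answer: [EG[E]][EG[E]]EG[E]EG[E][E][E]E[EG[E]]

Derivation:
Step 0: GE
Step 1: [E][E]EEG[E]
Step 2: [EG[E]][EG[E]]EG[E]EG[E][E][E]E[EG[E]]


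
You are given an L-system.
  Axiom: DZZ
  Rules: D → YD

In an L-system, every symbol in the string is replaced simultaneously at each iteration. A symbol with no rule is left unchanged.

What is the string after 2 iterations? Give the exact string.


Answer: YYDZZ

Derivation:
Step 0: DZZ
Step 1: YDZZ
Step 2: YYDZZ


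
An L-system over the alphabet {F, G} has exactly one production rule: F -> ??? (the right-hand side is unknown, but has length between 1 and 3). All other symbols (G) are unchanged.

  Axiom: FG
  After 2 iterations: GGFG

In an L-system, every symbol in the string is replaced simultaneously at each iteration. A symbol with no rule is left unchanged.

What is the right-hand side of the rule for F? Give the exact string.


Trying F -> GF:
  Step 0: FG
  Step 1: GFG
  Step 2: GGFG
Matches the given result.

Answer: GF


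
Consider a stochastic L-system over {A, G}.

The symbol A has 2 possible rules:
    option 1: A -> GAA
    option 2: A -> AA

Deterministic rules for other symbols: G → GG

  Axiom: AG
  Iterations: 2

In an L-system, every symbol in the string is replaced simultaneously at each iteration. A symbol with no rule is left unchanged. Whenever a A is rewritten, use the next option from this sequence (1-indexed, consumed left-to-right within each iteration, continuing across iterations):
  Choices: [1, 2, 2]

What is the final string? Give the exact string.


Answer: GGAAAAGGGG

Derivation:
Step 0: AG
Step 1: GAAGG  (used choices [1])
Step 2: GGAAAAGGGG  (used choices [2, 2])


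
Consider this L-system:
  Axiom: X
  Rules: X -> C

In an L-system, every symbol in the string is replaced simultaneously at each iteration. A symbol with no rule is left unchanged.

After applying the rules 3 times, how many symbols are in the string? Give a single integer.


Answer: 1

Derivation:
Step 0: length = 1
Step 1: length = 1
Step 2: length = 1
Step 3: length = 1


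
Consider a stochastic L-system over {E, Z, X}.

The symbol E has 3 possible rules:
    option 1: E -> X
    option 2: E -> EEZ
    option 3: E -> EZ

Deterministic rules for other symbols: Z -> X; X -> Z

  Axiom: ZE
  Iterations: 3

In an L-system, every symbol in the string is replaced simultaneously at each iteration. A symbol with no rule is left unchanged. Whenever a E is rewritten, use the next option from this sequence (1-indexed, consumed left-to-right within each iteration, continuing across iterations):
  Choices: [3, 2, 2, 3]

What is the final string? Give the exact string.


Step 0: ZE
Step 1: XEZ  (used choices [3])
Step 2: ZEEZX  (used choices [2])
Step 3: XEEZEZXZ  (used choices [2, 3])

Answer: XEEZEZXZ


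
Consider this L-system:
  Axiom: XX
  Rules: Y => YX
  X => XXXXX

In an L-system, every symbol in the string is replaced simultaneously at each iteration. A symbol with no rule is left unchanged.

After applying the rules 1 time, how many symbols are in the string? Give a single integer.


Step 0: length = 2
Step 1: length = 10

Answer: 10


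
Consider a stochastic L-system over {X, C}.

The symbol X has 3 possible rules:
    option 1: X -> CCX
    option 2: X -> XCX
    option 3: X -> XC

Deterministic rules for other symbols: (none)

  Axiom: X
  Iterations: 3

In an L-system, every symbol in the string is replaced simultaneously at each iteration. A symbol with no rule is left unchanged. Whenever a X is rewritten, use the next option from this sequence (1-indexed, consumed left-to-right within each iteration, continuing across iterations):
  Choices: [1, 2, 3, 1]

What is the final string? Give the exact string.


Step 0: X
Step 1: CCX  (used choices [1])
Step 2: CCXCX  (used choices [2])
Step 3: CCXCCCCX  (used choices [3, 1])

Answer: CCXCCCCX


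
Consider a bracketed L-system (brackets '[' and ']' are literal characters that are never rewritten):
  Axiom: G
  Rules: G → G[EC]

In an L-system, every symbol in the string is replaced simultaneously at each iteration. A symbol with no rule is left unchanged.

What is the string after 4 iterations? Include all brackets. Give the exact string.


Step 0: G
Step 1: G[EC]
Step 2: G[EC][EC]
Step 3: G[EC][EC][EC]
Step 4: G[EC][EC][EC][EC]

Answer: G[EC][EC][EC][EC]


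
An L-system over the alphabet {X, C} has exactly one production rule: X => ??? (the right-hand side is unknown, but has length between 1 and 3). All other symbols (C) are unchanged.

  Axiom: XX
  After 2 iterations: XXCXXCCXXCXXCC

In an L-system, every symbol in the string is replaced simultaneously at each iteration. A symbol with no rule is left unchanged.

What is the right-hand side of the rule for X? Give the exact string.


Answer: XXC

Derivation:
Trying X => XXC:
  Step 0: XX
  Step 1: XXCXXC
  Step 2: XXCXXCCXXCXXCC
Matches the given result.


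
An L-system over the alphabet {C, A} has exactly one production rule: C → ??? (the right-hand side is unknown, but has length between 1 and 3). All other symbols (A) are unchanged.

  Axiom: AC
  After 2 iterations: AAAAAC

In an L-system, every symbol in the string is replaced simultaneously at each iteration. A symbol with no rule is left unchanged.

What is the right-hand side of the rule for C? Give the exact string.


Answer: AAC

Derivation:
Trying C → AAC:
  Step 0: AC
  Step 1: AAAC
  Step 2: AAAAAC
Matches the given result.


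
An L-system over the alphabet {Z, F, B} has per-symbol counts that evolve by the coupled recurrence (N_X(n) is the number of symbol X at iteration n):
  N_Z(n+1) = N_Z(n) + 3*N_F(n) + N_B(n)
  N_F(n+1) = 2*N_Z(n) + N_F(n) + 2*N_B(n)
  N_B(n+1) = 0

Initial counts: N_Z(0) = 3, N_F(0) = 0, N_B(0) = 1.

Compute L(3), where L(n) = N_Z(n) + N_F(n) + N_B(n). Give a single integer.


Answer: 148

Derivation:
Step 0: N_Z=3, N_F=0, N_B=1, L=4
Step 1: N_Z=4, N_F=8, N_B=0, L=12
Step 2: N_Z=28, N_F=16, N_B=0, L=44
Step 3: N_Z=76, N_F=72, N_B=0, L=148


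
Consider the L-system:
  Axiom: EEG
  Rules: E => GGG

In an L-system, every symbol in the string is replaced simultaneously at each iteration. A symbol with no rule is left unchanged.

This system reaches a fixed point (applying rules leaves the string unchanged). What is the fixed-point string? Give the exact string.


Step 0: EEG
Step 1: GGGGGGG
Step 2: GGGGGGG  (unchanged — fixed point at step 1)

Answer: GGGGGGG


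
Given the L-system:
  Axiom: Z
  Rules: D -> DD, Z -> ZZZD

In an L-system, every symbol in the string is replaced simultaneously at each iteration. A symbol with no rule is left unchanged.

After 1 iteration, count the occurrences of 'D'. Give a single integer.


Step 0: Z  (0 'D')
Step 1: ZZZD  (1 'D')

Answer: 1


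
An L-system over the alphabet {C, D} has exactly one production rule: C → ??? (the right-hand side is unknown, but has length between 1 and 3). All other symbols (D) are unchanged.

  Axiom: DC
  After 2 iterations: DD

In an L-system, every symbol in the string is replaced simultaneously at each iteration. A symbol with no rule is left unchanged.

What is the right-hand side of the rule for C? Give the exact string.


Trying C → D:
  Step 0: DC
  Step 1: DD
  Step 2: DD
Matches the given result.

Answer: D


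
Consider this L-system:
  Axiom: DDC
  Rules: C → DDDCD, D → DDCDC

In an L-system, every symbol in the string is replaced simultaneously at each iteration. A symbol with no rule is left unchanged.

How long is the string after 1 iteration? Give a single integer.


Step 0: length = 3
Step 1: length = 15

Answer: 15


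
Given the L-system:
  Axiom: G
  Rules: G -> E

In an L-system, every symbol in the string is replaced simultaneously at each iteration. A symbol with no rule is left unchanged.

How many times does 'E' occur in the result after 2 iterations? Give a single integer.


Answer: 1

Derivation:
Step 0: G  (0 'E')
Step 1: E  (1 'E')
Step 2: E  (1 'E')


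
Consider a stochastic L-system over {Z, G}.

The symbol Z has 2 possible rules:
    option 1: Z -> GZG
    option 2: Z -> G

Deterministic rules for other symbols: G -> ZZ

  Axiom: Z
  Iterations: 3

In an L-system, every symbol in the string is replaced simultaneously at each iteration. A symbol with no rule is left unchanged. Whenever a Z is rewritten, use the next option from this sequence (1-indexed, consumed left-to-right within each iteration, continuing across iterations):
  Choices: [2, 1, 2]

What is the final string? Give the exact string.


Answer: GZGG

Derivation:
Step 0: Z
Step 1: G  (used choices [2])
Step 2: ZZ  (used choices [])
Step 3: GZGG  (used choices [1, 2])


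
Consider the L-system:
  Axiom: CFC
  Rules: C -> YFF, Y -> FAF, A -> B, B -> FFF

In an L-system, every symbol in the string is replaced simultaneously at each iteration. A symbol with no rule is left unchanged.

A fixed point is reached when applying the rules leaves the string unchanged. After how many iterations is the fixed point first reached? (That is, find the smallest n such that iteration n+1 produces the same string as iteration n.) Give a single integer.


Answer: 4

Derivation:
Step 0: CFC
Step 1: YFFFYFF
Step 2: FAFFFFFAFFF
Step 3: FBFFFFFBFFF
Step 4: FFFFFFFFFFFFFFF
Step 5: FFFFFFFFFFFFFFF  (unchanged — fixed point at step 4)


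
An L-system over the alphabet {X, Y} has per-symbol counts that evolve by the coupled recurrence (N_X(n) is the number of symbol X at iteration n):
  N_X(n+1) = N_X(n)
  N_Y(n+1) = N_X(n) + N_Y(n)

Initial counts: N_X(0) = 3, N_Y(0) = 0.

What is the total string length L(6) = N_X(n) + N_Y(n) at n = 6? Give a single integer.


Step 0: N_X=3, N_Y=0, L=3
Step 1: N_X=3, N_Y=3, L=6
Step 2: N_X=3, N_Y=6, L=9
Step 3: N_X=3, N_Y=9, L=12
Step 4: N_X=3, N_Y=12, L=15
Step 5: N_X=3, N_Y=15, L=18
Step 6: N_X=3, N_Y=18, L=21

Answer: 21


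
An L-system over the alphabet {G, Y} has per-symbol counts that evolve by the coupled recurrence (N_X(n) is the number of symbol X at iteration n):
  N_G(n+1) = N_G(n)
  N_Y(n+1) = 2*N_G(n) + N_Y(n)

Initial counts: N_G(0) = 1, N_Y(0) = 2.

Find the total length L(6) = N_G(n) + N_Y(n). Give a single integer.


Answer: 15

Derivation:
Step 0: N_G=1, N_Y=2, L=3
Step 1: N_G=1, N_Y=4, L=5
Step 2: N_G=1, N_Y=6, L=7
Step 3: N_G=1, N_Y=8, L=9
Step 4: N_G=1, N_Y=10, L=11
Step 5: N_G=1, N_Y=12, L=13
Step 6: N_G=1, N_Y=14, L=15


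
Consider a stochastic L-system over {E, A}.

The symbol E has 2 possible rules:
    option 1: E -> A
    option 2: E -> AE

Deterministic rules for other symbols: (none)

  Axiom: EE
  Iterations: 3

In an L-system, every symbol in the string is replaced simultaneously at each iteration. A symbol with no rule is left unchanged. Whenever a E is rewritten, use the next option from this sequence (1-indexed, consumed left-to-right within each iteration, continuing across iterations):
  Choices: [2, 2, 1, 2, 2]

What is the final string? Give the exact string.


Step 0: EE
Step 1: AEAE  (used choices [2, 2])
Step 2: AAAAE  (used choices [1, 2])
Step 3: AAAAAE  (used choices [2])

Answer: AAAAAE


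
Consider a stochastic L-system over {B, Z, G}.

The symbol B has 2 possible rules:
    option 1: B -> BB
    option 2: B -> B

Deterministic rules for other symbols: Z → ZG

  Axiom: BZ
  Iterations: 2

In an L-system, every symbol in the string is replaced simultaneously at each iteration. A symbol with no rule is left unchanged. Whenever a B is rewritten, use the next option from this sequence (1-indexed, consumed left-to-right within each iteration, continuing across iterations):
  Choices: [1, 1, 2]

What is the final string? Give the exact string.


Step 0: BZ
Step 1: BBZG  (used choices [1])
Step 2: BBBZGG  (used choices [1, 2])

Answer: BBBZGG


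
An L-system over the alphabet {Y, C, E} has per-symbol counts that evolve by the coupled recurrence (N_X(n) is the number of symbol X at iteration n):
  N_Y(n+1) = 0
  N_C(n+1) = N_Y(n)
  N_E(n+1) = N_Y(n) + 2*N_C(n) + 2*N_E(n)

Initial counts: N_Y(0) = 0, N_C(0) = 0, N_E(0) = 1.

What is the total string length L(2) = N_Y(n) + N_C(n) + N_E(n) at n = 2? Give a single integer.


Step 0: N_Y=0, N_C=0, N_E=1, L=1
Step 1: N_Y=0, N_C=0, N_E=2, L=2
Step 2: N_Y=0, N_C=0, N_E=4, L=4

Answer: 4


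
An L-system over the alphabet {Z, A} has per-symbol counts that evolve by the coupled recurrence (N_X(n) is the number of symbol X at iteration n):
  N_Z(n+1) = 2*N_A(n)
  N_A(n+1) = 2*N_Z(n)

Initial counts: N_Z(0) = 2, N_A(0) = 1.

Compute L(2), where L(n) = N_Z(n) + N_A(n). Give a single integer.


Step 0: N_Z=2, N_A=1, L=3
Step 1: N_Z=2, N_A=4, L=6
Step 2: N_Z=8, N_A=4, L=12

Answer: 12


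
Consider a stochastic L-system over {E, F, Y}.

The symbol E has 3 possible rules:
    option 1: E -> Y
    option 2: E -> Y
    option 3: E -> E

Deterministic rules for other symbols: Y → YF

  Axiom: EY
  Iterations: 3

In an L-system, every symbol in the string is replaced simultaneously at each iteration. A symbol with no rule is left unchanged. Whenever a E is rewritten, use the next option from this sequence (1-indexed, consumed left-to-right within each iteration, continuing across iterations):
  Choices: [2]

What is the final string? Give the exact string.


Step 0: EY
Step 1: YYF  (used choices [2])
Step 2: YFYFF  (used choices [])
Step 3: YFFYFFF  (used choices [])

Answer: YFFYFFF


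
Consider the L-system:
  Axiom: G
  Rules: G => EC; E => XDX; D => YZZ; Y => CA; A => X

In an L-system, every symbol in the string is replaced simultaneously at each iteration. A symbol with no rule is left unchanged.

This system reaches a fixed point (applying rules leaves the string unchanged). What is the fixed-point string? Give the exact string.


Step 0: G
Step 1: EC
Step 2: XDXC
Step 3: XYZZXC
Step 4: XCAZZXC
Step 5: XCXZZXC
Step 6: XCXZZXC  (unchanged — fixed point at step 5)

Answer: XCXZZXC


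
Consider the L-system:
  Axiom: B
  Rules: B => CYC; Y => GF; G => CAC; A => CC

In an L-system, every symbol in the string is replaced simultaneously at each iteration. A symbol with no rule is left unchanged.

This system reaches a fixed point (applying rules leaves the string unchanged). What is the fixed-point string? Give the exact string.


Answer: CCCCCFC

Derivation:
Step 0: B
Step 1: CYC
Step 2: CGFC
Step 3: CCACFC
Step 4: CCCCCFC
Step 5: CCCCCFC  (unchanged — fixed point at step 4)


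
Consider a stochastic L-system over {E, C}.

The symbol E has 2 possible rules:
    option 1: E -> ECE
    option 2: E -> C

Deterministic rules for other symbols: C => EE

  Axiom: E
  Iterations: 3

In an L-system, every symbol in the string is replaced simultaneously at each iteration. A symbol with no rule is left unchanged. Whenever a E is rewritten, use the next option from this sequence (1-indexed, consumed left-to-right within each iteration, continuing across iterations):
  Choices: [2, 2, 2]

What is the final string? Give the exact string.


Step 0: E
Step 1: C  (used choices [2])
Step 2: EE  (used choices [])
Step 3: CC  (used choices [2, 2])

Answer: CC


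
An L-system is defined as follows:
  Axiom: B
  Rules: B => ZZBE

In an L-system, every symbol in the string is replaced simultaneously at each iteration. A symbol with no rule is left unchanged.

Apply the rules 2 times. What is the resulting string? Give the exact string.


Answer: ZZZZBEE

Derivation:
Step 0: B
Step 1: ZZBE
Step 2: ZZZZBEE


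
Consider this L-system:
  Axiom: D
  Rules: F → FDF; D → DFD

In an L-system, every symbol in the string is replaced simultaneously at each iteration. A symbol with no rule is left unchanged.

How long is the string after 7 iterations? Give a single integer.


Answer: 2187

Derivation:
Step 0: length = 1
Step 1: length = 3
Step 2: length = 9
Step 3: length = 27
Step 4: length = 81
Step 5: length = 243
Step 6: length = 729
Step 7: length = 2187


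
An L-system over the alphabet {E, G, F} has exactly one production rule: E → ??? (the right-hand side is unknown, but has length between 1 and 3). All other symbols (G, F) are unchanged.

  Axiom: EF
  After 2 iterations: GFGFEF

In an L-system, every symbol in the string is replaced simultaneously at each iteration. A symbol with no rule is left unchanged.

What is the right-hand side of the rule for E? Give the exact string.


Trying E → GFE:
  Step 0: EF
  Step 1: GFEF
  Step 2: GFGFEF
Matches the given result.

Answer: GFE


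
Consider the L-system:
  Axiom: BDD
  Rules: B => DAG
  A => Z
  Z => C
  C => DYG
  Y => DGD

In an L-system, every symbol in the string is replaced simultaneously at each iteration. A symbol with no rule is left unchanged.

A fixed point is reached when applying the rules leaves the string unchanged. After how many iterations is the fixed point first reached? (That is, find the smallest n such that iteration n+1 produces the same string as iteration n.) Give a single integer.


Answer: 5

Derivation:
Step 0: BDD
Step 1: DAGDD
Step 2: DZGDD
Step 3: DCGDD
Step 4: DDYGGDD
Step 5: DDDGDGGDD
Step 6: DDDGDGGDD  (unchanged — fixed point at step 5)


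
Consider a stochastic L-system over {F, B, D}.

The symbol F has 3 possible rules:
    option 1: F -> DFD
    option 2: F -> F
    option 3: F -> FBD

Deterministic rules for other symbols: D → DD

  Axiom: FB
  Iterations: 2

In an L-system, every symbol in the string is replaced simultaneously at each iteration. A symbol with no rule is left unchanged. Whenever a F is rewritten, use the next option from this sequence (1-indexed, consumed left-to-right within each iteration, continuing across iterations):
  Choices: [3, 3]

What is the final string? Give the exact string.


Answer: FBDBDDB

Derivation:
Step 0: FB
Step 1: FBDB  (used choices [3])
Step 2: FBDBDDB  (used choices [3])


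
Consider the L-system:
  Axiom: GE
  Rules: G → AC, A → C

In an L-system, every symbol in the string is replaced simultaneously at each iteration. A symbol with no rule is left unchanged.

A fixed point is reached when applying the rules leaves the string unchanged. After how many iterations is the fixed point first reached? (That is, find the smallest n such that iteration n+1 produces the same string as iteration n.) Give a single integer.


Step 0: GE
Step 1: ACE
Step 2: CCE
Step 3: CCE  (unchanged — fixed point at step 2)

Answer: 2


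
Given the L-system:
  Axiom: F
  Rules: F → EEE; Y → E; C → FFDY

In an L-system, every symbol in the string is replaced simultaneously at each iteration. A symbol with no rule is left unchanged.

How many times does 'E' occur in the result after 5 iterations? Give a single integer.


Answer: 3

Derivation:
Step 0: F  (0 'E')
Step 1: EEE  (3 'E')
Step 2: EEE  (3 'E')
Step 3: EEE  (3 'E')
Step 4: EEE  (3 'E')
Step 5: EEE  (3 'E')


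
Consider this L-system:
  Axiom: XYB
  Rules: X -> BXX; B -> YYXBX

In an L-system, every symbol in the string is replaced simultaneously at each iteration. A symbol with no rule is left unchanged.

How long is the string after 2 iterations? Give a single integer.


Step 0: length = 3
Step 1: length = 9
Step 2: length = 25

Answer: 25


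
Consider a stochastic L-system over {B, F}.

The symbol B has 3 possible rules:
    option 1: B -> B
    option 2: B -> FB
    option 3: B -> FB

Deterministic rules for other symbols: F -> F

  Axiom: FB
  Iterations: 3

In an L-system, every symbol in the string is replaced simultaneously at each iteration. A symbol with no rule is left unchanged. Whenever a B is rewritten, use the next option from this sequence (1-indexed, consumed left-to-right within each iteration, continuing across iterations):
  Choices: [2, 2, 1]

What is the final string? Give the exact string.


Step 0: FB
Step 1: FFB  (used choices [2])
Step 2: FFFB  (used choices [2])
Step 3: FFFB  (used choices [1])

Answer: FFFB


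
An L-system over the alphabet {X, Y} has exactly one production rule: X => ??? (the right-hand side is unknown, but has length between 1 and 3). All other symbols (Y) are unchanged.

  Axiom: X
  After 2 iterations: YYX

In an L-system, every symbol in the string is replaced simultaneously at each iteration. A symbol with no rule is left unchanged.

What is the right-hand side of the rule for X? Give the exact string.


Answer: YX

Derivation:
Trying X => YX:
  Step 0: X
  Step 1: YX
  Step 2: YYX
Matches the given result.


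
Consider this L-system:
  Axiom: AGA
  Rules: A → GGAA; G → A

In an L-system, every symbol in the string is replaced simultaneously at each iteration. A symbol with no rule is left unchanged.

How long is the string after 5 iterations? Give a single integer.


Step 0: length = 3
Step 1: length = 9
Step 2: length = 24
Step 3: length = 66
Step 4: length = 180
Step 5: length = 492

Answer: 492


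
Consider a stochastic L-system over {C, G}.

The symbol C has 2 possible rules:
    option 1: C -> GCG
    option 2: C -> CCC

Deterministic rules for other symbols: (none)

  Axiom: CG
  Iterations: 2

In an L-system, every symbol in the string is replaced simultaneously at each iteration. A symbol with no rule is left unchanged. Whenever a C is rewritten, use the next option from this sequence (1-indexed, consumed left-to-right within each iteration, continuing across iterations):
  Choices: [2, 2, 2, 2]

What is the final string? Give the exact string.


Answer: CCCCCCCCCG

Derivation:
Step 0: CG
Step 1: CCCG  (used choices [2])
Step 2: CCCCCCCCCG  (used choices [2, 2, 2])


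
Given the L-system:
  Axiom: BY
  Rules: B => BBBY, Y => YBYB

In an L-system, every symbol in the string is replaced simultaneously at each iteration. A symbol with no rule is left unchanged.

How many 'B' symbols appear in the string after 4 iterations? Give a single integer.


Answer: 341

Derivation:
Step 0: BY  (1 'B')
Step 1: BBBYYBYB  (5 'B')
Step 2: BBBYBBBYBBBYYBYBYBYBBBBYYBYBBBBY  (21 'B')
Step 3: BBBYBBBYBBBYYBYBBBBYBBBYBBBYYBYBBBBYBBBYBBBYYBYBYBYBBBBYYBYBBBBYYBYBBBBYYBYBBBBYBBBYBBBYBBBYYBYBYBYBBBBYYBYBBBBYBBBYBBBYBBBYYBYB  (85 'B')
Step 4: BBBYBBBYBBBYYBYBBBBYBBBYBBBYYBYBBBBYBBBYBBBYYBYBYBYBBBBYYBYBBBBYBBBYBBBYBBBYYBYBBBBYBBBYBBBYYBYBBBBYBBBYBBBYYBYBYBYBBBBYYBYBBBBYBBBYBBBYBBBYYBYBBBBYBBBYBBBYYBYBBBBYBBBYBBBYYBYBYBYBBBBYYBYBBBBYYBYBBBBYYBYBBBBYBBBYBBBYBBBYYBYBYBYBBBBYYBYBBBBYBBBYBBBYBBBYYBYBYBYBBBBYYBYBBBBYBBBYBBBYBBBYYBYBYBYBBBBYYBYBBBBYBBBYBBBYBBBYYBYBBBBYBBBYBBBYYBYBBBBYBBBYBBBYYBYBBBBYBBBYBBBYYBYBYBYBBBBYYBYBBBBYYBYBBBBYYBYBBBBYBBBYBBBYBBBYYBYBYBYBBBBYYBYBBBBYBBBYBBBYBBBYYBYBBBBYBBBYBBBYYBYBBBBYBBBYBBBYYBYBBBBYBBBYBBBYYBYBYBYBBBBYYBYBBBBY  (341 'B')


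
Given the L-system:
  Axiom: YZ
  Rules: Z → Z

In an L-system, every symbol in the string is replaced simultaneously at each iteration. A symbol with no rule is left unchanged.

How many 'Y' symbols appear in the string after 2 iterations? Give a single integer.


Answer: 1

Derivation:
Step 0: YZ  (1 'Y')
Step 1: YZ  (1 'Y')
Step 2: YZ  (1 'Y')


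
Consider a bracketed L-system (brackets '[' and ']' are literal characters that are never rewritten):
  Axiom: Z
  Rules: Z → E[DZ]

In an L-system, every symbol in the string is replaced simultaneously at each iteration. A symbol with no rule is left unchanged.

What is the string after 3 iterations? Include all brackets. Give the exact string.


Step 0: Z
Step 1: E[DZ]
Step 2: E[DE[DZ]]
Step 3: E[DE[DE[DZ]]]

Answer: E[DE[DE[DZ]]]


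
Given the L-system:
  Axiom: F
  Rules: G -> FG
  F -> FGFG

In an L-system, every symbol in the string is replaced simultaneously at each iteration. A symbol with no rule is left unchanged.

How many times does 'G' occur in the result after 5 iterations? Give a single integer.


Answer: 162

Derivation:
Step 0: F  (0 'G')
Step 1: FGFG  (2 'G')
Step 2: FGFGFGFGFGFG  (6 'G')
Step 3: FGFGFGFGFGFGFGFGFGFGFGFGFGFGFGFGFGFG  (18 'G')
Step 4: FGFGFGFGFGFGFGFGFGFGFGFGFGFGFGFGFGFGFGFGFGFGFGFGFGFGFGFGFGFGFGFGFGFGFGFGFGFGFGFGFGFGFGFGFGFGFGFGFGFGFGFGFGFG  (54 'G')
Step 5: FGFGFGFGFGFGFGFGFGFGFGFGFGFGFGFGFGFGFGFGFGFGFGFGFGFGFGFGFGFGFGFGFGFGFGFGFGFGFGFGFGFGFGFGFGFGFGFGFGFGFGFGFGFGFGFGFGFGFGFGFGFGFGFGFGFGFGFGFGFGFGFGFGFGFGFGFGFGFGFGFGFGFGFGFGFGFGFGFGFGFGFGFGFGFGFGFGFGFGFGFGFGFGFGFGFGFGFGFGFGFGFGFGFGFGFGFGFGFGFGFGFGFGFGFGFGFGFGFGFGFGFGFGFGFGFGFGFGFGFGFGFGFGFGFGFGFGFGFGFGFGFGFGFGFGFGFGFGFGFGFGFG  (162 'G')


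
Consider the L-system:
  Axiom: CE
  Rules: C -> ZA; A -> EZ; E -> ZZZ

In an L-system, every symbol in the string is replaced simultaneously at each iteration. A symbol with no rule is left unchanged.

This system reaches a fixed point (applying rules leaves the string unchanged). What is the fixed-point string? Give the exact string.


Step 0: CE
Step 1: ZAZZZ
Step 2: ZEZZZZ
Step 3: ZZZZZZZZ
Step 4: ZZZZZZZZ  (unchanged — fixed point at step 3)

Answer: ZZZZZZZZ


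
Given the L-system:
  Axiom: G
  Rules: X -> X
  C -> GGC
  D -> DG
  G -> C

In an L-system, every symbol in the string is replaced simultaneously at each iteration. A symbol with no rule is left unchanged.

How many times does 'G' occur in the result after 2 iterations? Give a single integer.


Step 0: G  (1 'G')
Step 1: C  (0 'G')
Step 2: GGC  (2 'G')

Answer: 2


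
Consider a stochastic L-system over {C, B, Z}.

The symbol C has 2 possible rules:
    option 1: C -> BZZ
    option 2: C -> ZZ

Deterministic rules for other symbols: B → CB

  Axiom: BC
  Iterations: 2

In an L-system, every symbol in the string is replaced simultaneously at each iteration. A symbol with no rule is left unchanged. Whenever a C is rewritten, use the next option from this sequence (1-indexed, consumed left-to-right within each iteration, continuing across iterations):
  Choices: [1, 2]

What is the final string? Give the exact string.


Step 0: BC
Step 1: CBBZZ  (used choices [1])
Step 2: ZZCBCBZZ  (used choices [2])

Answer: ZZCBCBZZ


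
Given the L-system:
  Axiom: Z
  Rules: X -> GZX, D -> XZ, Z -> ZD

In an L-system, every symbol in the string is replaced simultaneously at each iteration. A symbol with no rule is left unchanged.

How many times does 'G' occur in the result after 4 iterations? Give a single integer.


Answer: 3

Derivation:
Step 0: Z  (0 'G')
Step 1: ZD  (0 'G')
Step 2: ZDXZ  (0 'G')
Step 3: ZDXZGZXZD  (1 'G')
Step 4: ZDXZGZXZDGZDGZXZDXZ  (3 'G')


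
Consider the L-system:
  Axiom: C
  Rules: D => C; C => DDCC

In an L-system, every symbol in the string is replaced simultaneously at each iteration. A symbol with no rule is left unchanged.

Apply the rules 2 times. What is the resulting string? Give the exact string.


Answer: CCDDCCDDCC

Derivation:
Step 0: C
Step 1: DDCC
Step 2: CCDDCCDDCC


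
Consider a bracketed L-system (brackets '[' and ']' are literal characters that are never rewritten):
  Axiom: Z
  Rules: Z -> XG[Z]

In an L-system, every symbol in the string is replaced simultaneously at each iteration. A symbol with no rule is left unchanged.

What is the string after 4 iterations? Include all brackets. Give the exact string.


Answer: XG[XG[XG[XG[Z]]]]

Derivation:
Step 0: Z
Step 1: XG[Z]
Step 2: XG[XG[Z]]
Step 3: XG[XG[XG[Z]]]
Step 4: XG[XG[XG[XG[Z]]]]


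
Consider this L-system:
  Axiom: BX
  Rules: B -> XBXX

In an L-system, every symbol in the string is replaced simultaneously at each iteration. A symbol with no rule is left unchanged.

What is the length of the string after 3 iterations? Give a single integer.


Step 0: length = 2
Step 1: length = 5
Step 2: length = 8
Step 3: length = 11

Answer: 11


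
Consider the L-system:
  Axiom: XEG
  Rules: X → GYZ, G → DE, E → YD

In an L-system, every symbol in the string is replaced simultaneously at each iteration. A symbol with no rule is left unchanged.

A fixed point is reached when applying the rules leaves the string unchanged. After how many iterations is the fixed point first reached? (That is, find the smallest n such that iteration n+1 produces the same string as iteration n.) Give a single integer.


Answer: 3

Derivation:
Step 0: XEG
Step 1: GYZYDDE
Step 2: DEYZYDDYD
Step 3: DYDYZYDDYD
Step 4: DYDYZYDDYD  (unchanged — fixed point at step 3)


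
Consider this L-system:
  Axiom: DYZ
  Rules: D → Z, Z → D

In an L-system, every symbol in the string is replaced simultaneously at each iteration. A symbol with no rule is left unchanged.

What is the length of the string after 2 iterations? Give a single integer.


Answer: 3

Derivation:
Step 0: length = 3
Step 1: length = 3
Step 2: length = 3


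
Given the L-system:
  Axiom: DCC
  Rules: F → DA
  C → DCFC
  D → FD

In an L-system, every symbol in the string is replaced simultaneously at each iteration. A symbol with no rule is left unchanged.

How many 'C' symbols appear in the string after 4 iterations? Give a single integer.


Step 0: DCC  (2 'C')
Step 1: FDDCFCDCFC  (4 'C')
Step 2: DAFDFDDCFCDADCFCFDDCFCDADCFC  (8 'C')
Step 3: FDADAFDDAFDFDDCFCDADCFCFDAFDDCFCDADCFCDAFDFDDCFCDADCFCFDAFDDCFCDADCFC  (16 'C')
Step 4: DAFDAFDADAFDFDADAFDDAFDFDDCFCDADCFCFDAFDDCFCDADCFCDAFDADAFDFDDCFCDADCFCFDAFDDCFCDADCFCFDADAFDDAFDFDDCFCDADCFCFDAFDDCFCDADCFCDAFDADAFDFDDCFCDADCFCFDAFDDCFCDADCFC  (32 'C')

Answer: 32


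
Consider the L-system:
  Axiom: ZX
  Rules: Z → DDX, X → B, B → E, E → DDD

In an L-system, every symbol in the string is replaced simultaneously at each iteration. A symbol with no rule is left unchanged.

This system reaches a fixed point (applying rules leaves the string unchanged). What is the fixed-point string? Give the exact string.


Step 0: ZX
Step 1: DDXB
Step 2: DDBE
Step 3: DDEDDD
Step 4: DDDDDDDD
Step 5: DDDDDDDD  (unchanged — fixed point at step 4)

Answer: DDDDDDDD


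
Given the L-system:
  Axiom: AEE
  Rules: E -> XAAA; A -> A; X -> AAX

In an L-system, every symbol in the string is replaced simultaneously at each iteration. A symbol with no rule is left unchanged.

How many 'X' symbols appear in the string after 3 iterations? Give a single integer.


Answer: 2

Derivation:
Step 0: AEE  (0 'X')
Step 1: AXAAAXAAA  (2 'X')
Step 2: AAAXAAAAAXAAA  (2 'X')
Step 3: AAAAAXAAAAAAAXAAA  (2 'X')


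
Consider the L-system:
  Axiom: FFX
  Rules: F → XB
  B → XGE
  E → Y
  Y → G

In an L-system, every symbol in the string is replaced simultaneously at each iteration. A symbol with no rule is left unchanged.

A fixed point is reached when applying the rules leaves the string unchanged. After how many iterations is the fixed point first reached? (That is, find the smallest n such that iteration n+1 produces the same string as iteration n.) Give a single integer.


Step 0: FFX
Step 1: XBXBX
Step 2: XXGEXXGEX
Step 3: XXGYXXGYX
Step 4: XXGGXXGGX
Step 5: XXGGXXGGX  (unchanged — fixed point at step 4)

Answer: 4


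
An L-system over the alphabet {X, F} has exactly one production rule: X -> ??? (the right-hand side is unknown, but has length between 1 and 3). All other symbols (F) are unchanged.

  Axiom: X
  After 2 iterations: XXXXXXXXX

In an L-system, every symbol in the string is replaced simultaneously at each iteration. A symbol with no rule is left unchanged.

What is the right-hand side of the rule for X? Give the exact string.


Trying X -> XXX:
  Step 0: X
  Step 1: XXX
  Step 2: XXXXXXXXX
Matches the given result.

Answer: XXX


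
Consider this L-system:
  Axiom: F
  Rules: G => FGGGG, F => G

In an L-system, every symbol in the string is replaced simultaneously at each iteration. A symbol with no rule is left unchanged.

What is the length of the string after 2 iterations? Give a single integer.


Answer: 5

Derivation:
Step 0: length = 1
Step 1: length = 1
Step 2: length = 5


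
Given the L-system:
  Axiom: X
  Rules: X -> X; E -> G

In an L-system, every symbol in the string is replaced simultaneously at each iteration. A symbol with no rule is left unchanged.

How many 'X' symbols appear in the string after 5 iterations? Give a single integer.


Step 0: X  (1 'X')
Step 1: X  (1 'X')
Step 2: X  (1 'X')
Step 3: X  (1 'X')
Step 4: X  (1 'X')
Step 5: X  (1 'X')

Answer: 1


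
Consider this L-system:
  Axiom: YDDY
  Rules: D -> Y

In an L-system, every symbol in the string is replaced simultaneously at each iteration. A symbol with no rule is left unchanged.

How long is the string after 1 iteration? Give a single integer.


Answer: 4

Derivation:
Step 0: length = 4
Step 1: length = 4


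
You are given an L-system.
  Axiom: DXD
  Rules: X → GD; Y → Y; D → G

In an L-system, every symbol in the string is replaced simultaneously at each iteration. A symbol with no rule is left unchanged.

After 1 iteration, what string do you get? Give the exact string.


Answer: GGDG

Derivation:
Step 0: DXD
Step 1: GGDG


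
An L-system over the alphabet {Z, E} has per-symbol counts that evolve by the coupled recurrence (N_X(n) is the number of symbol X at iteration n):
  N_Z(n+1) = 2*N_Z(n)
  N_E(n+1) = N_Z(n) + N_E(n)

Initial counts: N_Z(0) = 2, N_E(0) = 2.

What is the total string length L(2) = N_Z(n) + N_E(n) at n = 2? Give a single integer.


Answer: 16

Derivation:
Step 0: N_Z=2, N_E=2, L=4
Step 1: N_Z=4, N_E=4, L=8
Step 2: N_Z=8, N_E=8, L=16


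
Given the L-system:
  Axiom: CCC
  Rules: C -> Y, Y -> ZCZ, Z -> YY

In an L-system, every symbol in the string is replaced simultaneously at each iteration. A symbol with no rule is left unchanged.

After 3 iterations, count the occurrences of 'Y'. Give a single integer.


Step 0: CCC  (0 'Y')
Step 1: YYY  (3 'Y')
Step 2: ZCZZCZZCZ  (0 'Y')
Step 3: YYYYYYYYYYYYYYY  (15 'Y')

Answer: 15
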